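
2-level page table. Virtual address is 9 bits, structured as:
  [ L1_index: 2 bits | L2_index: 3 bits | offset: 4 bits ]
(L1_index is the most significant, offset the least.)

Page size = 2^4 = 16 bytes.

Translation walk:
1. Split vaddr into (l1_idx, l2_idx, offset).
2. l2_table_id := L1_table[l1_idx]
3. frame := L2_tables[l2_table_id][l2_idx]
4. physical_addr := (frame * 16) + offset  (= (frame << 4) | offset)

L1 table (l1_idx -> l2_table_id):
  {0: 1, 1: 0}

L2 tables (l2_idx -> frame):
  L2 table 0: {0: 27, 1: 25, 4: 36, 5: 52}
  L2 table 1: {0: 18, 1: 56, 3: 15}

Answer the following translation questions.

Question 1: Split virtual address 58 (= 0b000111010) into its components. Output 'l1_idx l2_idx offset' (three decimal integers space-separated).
vaddr = 58 = 0b000111010
  top 2 bits -> l1_idx = 0
  next 3 bits -> l2_idx = 3
  bottom 4 bits -> offset = 10

Answer: 0 3 10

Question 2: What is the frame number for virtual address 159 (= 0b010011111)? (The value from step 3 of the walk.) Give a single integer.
Answer: 25

Derivation:
vaddr = 159: l1_idx=1, l2_idx=1
L1[1] = 0; L2[0][1] = 25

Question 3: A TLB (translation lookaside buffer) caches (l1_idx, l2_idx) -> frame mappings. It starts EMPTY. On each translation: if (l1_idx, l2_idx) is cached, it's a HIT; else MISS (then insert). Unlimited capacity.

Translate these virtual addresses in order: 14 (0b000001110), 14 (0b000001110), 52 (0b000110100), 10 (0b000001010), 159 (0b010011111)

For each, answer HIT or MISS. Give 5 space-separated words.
vaddr=14: (0,0) not in TLB -> MISS, insert
vaddr=14: (0,0) in TLB -> HIT
vaddr=52: (0,3) not in TLB -> MISS, insert
vaddr=10: (0,0) in TLB -> HIT
vaddr=159: (1,1) not in TLB -> MISS, insert

Answer: MISS HIT MISS HIT MISS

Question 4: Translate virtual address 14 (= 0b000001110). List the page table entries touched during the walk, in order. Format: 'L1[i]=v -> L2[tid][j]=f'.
Answer: L1[0]=1 -> L2[1][0]=18

Derivation:
vaddr = 14 = 0b000001110
Split: l1_idx=0, l2_idx=0, offset=14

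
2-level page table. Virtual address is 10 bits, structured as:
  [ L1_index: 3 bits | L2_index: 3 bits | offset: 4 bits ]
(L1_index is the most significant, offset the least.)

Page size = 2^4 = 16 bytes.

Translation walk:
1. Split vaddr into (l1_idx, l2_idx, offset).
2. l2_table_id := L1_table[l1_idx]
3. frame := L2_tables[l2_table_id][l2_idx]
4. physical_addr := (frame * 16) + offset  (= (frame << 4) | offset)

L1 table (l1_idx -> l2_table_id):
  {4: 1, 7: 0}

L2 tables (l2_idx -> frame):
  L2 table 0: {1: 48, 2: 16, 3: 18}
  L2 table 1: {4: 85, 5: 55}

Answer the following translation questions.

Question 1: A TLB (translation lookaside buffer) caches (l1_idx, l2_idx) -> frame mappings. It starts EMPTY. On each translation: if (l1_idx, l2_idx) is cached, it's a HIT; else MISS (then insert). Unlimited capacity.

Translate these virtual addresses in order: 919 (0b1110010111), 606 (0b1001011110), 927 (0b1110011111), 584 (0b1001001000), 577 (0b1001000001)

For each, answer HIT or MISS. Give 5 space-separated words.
Answer: MISS MISS HIT MISS HIT

Derivation:
vaddr=919: (7,1) not in TLB -> MISS, insert
vaddr=606: (4,5) not in TLB -> MISS, insert
vaddr=927: (7,1) in TLB -> HIT
vaddr=584: (4,4) not in TLB -> MISS, insert
vaddr=577: (4,4) in TLB -> HIT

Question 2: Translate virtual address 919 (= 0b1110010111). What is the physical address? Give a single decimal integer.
vaddr = 919 = 0b1110010111
Split: l1_idx=7, l2_idx=1, offset=7
L1[7] = 0
L2[0][1] = 48
paddr = 48 * 16 + 7 = 775

Answer: 775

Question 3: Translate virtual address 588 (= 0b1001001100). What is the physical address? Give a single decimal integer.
vaddr = 588 = 0b1001001100
Split: l1_idx=4, l2_idx=4, offset=12
L1[4] = 1
L2[1][4] = 85
paddr = 85 * 16 + 12 = 1372

Answer: 1372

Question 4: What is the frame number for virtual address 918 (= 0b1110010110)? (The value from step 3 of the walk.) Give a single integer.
vaddr = 918: l1_idx=7, l2_idx=1
L1[7] = 0; L2[0][1] = 48

Answer: 48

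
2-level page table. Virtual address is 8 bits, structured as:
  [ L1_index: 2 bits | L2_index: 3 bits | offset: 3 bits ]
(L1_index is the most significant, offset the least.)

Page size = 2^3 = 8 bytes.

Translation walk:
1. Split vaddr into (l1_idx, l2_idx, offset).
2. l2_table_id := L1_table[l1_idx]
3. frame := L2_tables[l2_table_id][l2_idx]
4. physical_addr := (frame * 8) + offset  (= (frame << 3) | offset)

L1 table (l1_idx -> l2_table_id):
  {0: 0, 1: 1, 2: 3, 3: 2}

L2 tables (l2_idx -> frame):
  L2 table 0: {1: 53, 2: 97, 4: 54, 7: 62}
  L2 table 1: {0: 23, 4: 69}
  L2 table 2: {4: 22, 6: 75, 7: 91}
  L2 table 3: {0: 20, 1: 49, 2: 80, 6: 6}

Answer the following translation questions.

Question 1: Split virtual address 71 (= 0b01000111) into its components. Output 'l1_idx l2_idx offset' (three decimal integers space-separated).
vaddr = 71 = 0b01000111
  top 2 bits -> l1_idx = 1
  next 3 bits -> l2_idx = 0
  bottom 3 bits -> offset = 7

Answer: 1 0 7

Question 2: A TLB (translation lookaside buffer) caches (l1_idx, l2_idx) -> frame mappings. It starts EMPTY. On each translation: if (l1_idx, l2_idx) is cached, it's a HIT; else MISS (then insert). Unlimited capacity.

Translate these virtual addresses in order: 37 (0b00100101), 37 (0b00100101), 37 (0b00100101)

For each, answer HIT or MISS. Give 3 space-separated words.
Answer: MISS HIT HIT

Derivation:
vaddr=37: (0,4) not in TLB -> MISS, insert
vaddr=37: (0,4) in TLB -> HIT
vaddr=37: (0,4) in TLB -> HIT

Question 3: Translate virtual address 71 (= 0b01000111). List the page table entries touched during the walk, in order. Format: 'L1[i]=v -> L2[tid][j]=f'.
Answer: L1[1]=1 -> L2[1][0]=23

Derivation:
vaddr = 71 = 0b01000111
Split: l1_idx=1, l2_idx=0, offset=7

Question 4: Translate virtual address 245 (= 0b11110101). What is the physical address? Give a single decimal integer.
Answer: 605

Derivation:
vaddr = 245 = 0b11110101
Split: l1_idx=3, l2_idx=6, offset=5
L1[3] = 2
L2[2][6] = 75
paddr = 75 * 8 + 5 = 605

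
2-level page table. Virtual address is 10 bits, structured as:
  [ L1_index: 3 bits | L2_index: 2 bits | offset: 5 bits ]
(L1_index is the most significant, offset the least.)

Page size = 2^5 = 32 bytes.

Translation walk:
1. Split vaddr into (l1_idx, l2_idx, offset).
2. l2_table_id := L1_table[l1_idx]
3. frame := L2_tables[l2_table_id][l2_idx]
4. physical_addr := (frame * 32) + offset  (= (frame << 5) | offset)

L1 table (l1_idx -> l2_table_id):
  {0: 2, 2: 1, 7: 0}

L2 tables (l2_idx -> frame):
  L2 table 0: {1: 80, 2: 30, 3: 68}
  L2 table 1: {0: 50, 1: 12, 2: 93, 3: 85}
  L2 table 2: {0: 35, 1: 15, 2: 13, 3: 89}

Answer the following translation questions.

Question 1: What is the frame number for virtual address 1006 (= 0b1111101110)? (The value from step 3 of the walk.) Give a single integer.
Answer: 68

Derivation:
vaddr = 1006: l1_idx=7, l2_idx=3
L1[7] = 0; L2[0][3] = 68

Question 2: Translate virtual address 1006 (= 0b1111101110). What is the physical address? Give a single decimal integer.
Answer: 2190

Derivation:
vaddr = 1006 = 0b1111101110
Split: l1_idx=7, l2_idx=3, offset=14
L1[7] = 0
L2[0][3] = 68
paddr = 68 * 32 + 14 = 2190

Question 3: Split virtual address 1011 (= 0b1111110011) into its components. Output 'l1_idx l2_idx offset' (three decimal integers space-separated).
Answer: 7 3 19

Derivation:
vaddr = 1011 = 0b1111110011
  top 3 bits -> l1_idx = 7
  next 2 bits -> l2_idx = 3
  bottom 5 bits -> offset = 19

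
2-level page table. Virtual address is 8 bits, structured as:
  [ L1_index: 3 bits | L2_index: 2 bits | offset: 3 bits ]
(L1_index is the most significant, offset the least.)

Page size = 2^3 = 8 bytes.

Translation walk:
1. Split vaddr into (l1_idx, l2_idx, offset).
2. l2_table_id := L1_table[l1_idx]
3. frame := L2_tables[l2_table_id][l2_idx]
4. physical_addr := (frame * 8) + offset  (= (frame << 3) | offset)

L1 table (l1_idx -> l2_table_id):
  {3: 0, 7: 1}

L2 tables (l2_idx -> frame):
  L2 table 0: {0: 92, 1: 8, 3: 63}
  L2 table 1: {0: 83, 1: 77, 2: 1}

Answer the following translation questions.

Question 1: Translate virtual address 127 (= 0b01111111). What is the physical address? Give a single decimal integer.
Answer: 511

Derivation:
vaddr = 127 = 0b01111111
Split: l1_idx=3, l2_idx=3, offset=7
L1[3] = 0
L2[0][3] = 63
paddr = 63 * 8 + 7 = 511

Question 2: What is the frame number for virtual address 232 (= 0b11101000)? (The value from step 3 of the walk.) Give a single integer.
vaddr = 232: l1_idx=7, l2_idx=1
L1[7] = 1; L2[1][1] = 77

Answer: 77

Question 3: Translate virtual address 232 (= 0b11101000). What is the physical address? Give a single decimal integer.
Answer: 616

Derivation:
vaddr = 232 = 0b11101000
Split: l1_idx=7, l2_idx=1, offset=0
L1[7] = 1
L2[1][1] = 77
paddr = 77 * 8 + 0 = 616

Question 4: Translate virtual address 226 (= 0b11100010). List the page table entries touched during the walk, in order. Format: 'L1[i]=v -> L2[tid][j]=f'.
vaddr = 226 = 0b11100010
Split: l1_idx=7, l2_idx=0, offset=2

Answer: L1[7]=1 -> L2[1][0]=83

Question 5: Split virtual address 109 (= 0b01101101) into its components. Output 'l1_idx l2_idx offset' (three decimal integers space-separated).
Answer: 3 1 5

Derivation:
vaddr = 109 = 0b01101101
  top 3 bits -> l1_idx = 3
  next 2 bits -> l2_idx = 1
  bottom 3 bits -> offset = 5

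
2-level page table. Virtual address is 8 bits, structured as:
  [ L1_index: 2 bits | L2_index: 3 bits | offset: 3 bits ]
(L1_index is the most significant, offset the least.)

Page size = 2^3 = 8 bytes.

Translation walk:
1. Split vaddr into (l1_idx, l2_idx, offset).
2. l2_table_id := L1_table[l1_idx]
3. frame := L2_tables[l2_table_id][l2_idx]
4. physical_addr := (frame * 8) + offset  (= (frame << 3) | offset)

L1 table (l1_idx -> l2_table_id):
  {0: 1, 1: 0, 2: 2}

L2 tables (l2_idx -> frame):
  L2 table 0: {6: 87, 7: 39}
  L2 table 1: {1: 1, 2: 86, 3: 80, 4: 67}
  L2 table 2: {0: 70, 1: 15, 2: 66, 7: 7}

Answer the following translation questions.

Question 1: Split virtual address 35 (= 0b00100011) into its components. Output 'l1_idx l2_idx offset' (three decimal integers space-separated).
Answer: 0 4 3

Derivation:
vaddr = 35 = 0b00100011
  top 2 bits -> l1_idx = 0
  next 3 bits -> l2_idx = 4
  bottom 3 bits -> offset = 3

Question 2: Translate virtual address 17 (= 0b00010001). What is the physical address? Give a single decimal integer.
Answer: 689

Derivation:
vaddr = 17 = 0b00010001
Split: l1_idx=0, l2_idx=2, offset=1
L1[0] = 1
L2[1][2] = 86
paddr = 86 * 8 + 1 = 689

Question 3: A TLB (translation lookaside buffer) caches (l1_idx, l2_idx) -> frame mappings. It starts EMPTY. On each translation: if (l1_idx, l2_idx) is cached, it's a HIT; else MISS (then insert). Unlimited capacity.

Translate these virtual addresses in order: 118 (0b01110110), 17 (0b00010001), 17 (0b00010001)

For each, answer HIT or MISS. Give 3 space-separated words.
vaddr=118: (1,6) not in TLB -> MISS, insert
vaddr=17: (0,2) not in TLB -> MISS, insert
vaddr=17: (0,2) in TLB -> HIT

Answer: MISS MISS HIT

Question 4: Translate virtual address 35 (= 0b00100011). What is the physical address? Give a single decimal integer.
vaddr = 35 = 0b00100011
Split: l1_idx=0, l2_idx=4, offset=3
L1[0] = 1
L2[1][4] = 67
paddr = 67 * 8 + 3 = 539

Answer: 539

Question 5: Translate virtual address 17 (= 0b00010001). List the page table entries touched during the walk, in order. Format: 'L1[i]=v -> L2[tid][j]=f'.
vaddr = 17 = 0b00010001
Split: l1_idx=0, l2_idx=2, offset=1

Answer: L1[0]=1 -> L2[1][2]=86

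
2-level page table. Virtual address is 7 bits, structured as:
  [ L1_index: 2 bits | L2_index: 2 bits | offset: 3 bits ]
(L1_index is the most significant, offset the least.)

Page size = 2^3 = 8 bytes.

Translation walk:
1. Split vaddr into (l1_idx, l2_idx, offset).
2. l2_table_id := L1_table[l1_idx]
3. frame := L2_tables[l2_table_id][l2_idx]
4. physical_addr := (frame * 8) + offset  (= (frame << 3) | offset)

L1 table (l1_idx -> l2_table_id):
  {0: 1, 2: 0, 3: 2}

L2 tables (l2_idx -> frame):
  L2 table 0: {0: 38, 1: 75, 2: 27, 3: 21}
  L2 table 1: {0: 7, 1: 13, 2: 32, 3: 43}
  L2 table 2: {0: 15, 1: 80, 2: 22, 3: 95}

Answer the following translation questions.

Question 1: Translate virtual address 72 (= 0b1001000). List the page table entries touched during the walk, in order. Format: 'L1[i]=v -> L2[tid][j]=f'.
vaddr = 72 = 0b1001000
Split: l1_idx=2, l2_idx=1, offset=0

Answer: L1[2]=0 -> L2[0][1]=75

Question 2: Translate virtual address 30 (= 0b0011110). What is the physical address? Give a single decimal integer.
vaddr = 30 = 0b0011110
Split: l1_idx=0, l2_idx=3, offset=6
L1[0] = 1
L2[1][3] = 43
paddr = 43 * 8 + 6 = 350

Answer: 350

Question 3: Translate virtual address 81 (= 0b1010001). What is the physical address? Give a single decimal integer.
Answer: 217

Derivation:
vaddr = 81 = 0b1010001
Split: l1_idx=2, l2_idx=2, offset=1
L1[2] = 0
L2[0][2] = 27
paddr = 27 * 8 + 1 = 217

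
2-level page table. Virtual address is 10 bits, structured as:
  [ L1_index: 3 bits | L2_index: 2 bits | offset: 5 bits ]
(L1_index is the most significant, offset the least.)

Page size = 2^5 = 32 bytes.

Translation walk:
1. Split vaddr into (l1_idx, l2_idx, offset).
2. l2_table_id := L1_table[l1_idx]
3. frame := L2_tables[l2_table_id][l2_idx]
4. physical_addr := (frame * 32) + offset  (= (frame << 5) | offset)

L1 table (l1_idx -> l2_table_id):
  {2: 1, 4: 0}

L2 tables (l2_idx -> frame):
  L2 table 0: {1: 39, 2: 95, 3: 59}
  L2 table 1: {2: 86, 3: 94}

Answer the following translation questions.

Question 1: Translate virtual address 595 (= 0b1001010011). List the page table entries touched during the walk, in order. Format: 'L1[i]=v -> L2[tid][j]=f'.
vaddr = 595 = 0b1001010011
Split: l1_idx=4, l2_idx=2, offset=19

Answer: L1[4]=0 -> L2[0][2]=95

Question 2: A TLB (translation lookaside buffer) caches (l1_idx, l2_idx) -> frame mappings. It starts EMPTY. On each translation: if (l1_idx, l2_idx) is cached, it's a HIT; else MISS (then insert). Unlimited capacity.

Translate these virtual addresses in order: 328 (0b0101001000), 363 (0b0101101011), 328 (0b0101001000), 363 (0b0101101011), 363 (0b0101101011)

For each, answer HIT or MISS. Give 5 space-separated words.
Answer: MISS MISS HIT HIT HIT

Derivation:
vaddr=328: (2,2) not in TLB -> MISS, insert
vaddr=363: (2,3) not in TLB -> MISS, insert
vaddr=328: (2,2) in TLB -> HIT
vaddr=363: (2,3) in TLB -> HIT
vaddr=363: (2,3) in TLB -> HIT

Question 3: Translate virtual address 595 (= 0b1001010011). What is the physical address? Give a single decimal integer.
Answer: 3059

Derivation:
vaddr = 595 = 0b1001010011
Split: l1_idx=4, l2_idx=2, offset=19
L1[4] = 0
L2[0][2] = 95
paddr = 95 * 32 + 19 = 3059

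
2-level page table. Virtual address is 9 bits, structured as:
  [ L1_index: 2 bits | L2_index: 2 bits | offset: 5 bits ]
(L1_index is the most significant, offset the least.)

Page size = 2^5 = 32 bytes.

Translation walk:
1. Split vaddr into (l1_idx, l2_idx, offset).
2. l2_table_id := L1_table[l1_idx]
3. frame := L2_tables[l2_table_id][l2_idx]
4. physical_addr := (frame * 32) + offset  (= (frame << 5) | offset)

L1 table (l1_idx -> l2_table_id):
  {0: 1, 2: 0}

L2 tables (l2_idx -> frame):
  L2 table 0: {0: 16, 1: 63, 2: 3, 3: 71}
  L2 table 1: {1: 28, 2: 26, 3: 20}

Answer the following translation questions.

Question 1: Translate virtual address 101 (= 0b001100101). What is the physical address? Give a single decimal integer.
Answer: 645

Derivation:
vaddr = 101 = 0b001100101
Split: l1_idx=0, l2_idx=3, offset=5
L1[0] = 1
L2[1][3] = 20
paddr = 20 * 32 + 5 = 645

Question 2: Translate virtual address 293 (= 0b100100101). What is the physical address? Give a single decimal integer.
vaddr = 293 = 0b100100101
Split: l1_idx=2, l2_idx=1, offset=5
L1[2] = 0
L2[0][1] = 63
paddr = 63 * 32 + 5 = 2021

Answer: 2021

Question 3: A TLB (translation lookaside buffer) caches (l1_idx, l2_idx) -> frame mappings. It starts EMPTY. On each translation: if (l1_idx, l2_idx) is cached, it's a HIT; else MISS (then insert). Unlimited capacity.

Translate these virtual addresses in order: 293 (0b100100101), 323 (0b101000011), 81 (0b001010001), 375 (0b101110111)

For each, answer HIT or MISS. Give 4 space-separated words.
Answer: MISS MISS MISS MISS

Derivation:
vaddr=293: (2,1) not in TLB -> MISS, insert
vaddr=323: (2,2) not in TLB -> MISS, insert
vaddr=81: (0,2) not in TLB -> MISS, insert
vaddr=375: (2,3) not in TLB -> MISS, insert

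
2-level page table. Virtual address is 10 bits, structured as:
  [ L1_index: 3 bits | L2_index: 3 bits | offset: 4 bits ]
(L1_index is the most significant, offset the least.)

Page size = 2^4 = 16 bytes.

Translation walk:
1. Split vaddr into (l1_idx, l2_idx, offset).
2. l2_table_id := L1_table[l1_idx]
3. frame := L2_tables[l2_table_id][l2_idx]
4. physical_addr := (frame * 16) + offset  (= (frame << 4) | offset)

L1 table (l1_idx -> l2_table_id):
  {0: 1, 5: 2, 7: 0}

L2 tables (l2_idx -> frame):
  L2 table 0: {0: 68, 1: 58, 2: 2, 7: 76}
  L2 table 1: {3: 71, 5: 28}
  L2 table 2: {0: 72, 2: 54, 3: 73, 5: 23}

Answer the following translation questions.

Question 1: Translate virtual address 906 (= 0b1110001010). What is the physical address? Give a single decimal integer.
vaddr = 906 = 0b1110001010
Split: l1_idx=7, l2_idx=0, offset=10
L1[7] = 0
L2[0][0] = 68
paddr = 68 * 16 + 10 = 1098

Answer: 1098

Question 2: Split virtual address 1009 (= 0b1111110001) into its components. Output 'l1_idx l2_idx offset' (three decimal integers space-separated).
vaddr = 1009 = 0b1111110001
  top 3 bits -> l1_idx = 7
  next 3 bits -> l2_idx = 7
  bottom 4 bits -> offset = 1

Answer: 7 7 1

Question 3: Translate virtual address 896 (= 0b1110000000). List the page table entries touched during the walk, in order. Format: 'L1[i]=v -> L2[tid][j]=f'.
vaddr = 896 = 0b1110000000
Split: l1_idx=7, l2_idx=0, offset=0

Answer: L1[7]=0 -> L2[0][0]=68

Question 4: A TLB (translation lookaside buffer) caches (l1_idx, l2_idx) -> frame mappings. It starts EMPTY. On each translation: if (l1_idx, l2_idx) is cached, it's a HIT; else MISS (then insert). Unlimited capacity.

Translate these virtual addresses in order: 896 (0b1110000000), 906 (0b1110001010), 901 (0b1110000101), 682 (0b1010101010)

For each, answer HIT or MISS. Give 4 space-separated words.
Answer: MISS HIT HIT MISS

Derivation:
vaddr=896: (7,0) not in TLB -> MISS, insert
vaddr=906: (7,0) in TLB -> HIT
vaddr=901: (7,0) in TLB -> HIT
vaddr=682: (5,2) not in TLB -> MISS, insert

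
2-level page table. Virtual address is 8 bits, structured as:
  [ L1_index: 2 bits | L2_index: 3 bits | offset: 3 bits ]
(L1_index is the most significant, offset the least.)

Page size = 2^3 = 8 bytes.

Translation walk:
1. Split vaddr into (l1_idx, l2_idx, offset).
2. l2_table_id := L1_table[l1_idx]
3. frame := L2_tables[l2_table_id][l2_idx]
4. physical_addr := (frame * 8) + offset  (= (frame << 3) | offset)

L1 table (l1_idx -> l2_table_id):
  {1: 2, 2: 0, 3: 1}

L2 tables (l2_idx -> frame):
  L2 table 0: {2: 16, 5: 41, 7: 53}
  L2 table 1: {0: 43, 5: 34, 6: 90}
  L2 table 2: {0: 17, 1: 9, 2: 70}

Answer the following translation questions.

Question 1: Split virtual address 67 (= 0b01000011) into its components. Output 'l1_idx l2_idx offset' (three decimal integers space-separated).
vaddr = 67 = 0b01000011
  top 2 bits -> l1_idx = 1
  next 3 bits -> l2_idx = 0
  bottom 3 bits -> offset = 3

Answer: 1 0 3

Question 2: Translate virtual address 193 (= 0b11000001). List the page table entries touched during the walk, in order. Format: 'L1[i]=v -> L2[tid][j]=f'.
vaddr = 193 = 0b11000001
Split: l1_idx=3, l2_idx=0, offset=1

Answer: L1[3]=1 -> L2[1][0]=43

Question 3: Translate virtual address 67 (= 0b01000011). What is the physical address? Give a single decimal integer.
Answer: 139

Derivation:
vaddr = 67 = 0b01000011
Split: l1_idx=1, l2_idx=0, offset=3
L1[1] = 2
L2[2][0] = 17
paddr = 17 * 8 + 3 = 139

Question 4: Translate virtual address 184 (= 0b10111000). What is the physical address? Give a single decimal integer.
vaddr = 184 = 0b10111000
Split: l1_idx=2, l2_idx=7, offset=0
L1[2] = 0
L2[0][7] = 53
paddr = 53 * 8 + 0 = 424

Answer: 424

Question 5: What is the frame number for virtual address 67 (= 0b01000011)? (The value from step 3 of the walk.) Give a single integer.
Answer: 17

Derivation:
vaddr = 67: l1_idx=1, l2_idx=0
L1[1] = 2; L2[2][0] = 17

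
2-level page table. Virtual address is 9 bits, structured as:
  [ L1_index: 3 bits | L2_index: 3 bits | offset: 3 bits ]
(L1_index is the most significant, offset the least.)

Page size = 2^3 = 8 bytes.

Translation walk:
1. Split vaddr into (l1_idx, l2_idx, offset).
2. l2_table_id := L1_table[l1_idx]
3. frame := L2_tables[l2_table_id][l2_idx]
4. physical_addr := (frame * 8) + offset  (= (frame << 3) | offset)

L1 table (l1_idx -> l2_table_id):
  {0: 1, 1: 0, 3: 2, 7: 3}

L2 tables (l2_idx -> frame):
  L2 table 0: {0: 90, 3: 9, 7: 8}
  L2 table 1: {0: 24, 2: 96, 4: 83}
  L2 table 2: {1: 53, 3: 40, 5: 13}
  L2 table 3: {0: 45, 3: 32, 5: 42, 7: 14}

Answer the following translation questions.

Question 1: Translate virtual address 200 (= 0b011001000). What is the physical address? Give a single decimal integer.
vaddr = 200 = 0b011001000
Split: l1_idx=3, l2_idx=1, offset=0
L1[3] = 2
L2[2][1] = 53
paddr = 53 * 8 + 0 = 424

Answer: 424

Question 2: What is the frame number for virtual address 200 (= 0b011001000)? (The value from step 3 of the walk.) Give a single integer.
Answer: 53

Derivation:
vaddr = 200: l1_idx=3, l2_idx=1
L1[3] = 2; L2[2][1] = 53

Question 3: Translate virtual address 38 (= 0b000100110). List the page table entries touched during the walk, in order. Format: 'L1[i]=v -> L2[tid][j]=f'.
vaddr = 38 = 0b000100110
Split: l1_idx=0, l2_idx=4, offset=6

Answer: L1[0]=1 -> L2[1][4]=83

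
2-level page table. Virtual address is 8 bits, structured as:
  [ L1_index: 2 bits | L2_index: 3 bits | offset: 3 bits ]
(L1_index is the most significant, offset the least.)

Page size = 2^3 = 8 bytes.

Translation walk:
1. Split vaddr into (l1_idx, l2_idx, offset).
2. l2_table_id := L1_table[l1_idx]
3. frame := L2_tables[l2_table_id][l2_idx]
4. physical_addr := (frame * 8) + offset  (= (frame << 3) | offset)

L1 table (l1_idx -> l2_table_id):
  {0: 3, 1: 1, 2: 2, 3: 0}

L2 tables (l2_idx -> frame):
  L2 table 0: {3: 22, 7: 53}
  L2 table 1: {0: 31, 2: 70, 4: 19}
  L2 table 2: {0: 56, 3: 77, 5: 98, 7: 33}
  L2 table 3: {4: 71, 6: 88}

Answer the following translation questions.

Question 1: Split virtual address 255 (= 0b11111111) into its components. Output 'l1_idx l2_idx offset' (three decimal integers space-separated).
Answer: 3 7 7

Derivation:
vaddr = 255 = 0b11111111
  top 2 bits -> l1_idx = 3
  next 3 bits -> l2_idx = 7
  bottom 3 bits -> offset = 7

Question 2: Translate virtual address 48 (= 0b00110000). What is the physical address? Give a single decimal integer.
Answer: 704

Derivation:
vaddr = 48 = 0b00110000
Split: l1_idx=0, l2_idx=6, offset=0
L1[0] = 3
L2[3][6] = 88
paddr = 88 * 8 + 0 = 704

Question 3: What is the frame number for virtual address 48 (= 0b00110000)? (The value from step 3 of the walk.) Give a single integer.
Answer: 88

Derivation:
vaddr = 48: l1_idx=0, l2_idx=6
L1[0] = 3; L2[3][6] = 88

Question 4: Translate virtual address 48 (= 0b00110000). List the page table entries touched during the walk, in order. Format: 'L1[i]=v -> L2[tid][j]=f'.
Answer: L1[0]=3 -> L2[3][6]=88

Derivation:
vaddr = 48 = 0b00110000
Split: l1_idx=0, l2_idx=6, offset=0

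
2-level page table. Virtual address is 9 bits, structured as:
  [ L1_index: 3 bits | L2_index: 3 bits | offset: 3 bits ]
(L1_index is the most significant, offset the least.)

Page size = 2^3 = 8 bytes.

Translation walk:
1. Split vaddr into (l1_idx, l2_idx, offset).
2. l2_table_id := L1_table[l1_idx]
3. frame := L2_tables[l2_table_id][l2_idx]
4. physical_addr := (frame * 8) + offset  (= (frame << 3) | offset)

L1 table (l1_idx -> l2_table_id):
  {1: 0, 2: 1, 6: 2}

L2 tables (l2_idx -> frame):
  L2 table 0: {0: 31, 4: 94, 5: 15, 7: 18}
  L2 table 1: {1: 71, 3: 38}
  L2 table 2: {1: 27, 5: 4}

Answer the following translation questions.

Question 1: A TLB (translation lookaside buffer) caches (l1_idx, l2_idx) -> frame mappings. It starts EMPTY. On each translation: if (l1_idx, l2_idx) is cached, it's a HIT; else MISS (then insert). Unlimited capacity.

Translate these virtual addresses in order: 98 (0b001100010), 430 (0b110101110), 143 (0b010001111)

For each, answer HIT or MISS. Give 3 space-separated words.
Answer: MISS MISS MISS

Derivation:
vaddr=98: (1,4) not in TLB -> MISS, insert
vaddr=430: (6,5) not in TLB -> MISS, insert
vaddr=143: (2,1) not in TLB -> MISS, insert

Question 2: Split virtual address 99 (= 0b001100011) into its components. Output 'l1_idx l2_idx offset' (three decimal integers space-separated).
Answer: 1 4 3

Derivation:
vaddr = 99 = 0b001100011
  top 3 bits -> l1_idx = 1
  next 3 bits -> l2_idx = 4
  bottom 3 bits -> offset = 3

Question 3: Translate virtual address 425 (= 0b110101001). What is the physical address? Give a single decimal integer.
vaddr = 425 = 0b110101001
Split: l1_idx=6, l2_idx=5, offset=1
L1[6] = 2
L2[2][5] = 4
paddr = 4 * 8 + 1 = 33

Answer: 33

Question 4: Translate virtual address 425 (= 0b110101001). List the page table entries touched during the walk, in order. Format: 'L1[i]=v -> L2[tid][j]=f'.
vaddr = 425 = 0b110101001
Split: l1_idx=6, l2_idx=5, offset=1

Answer: L1[6]=2 -> L2[2][5]=4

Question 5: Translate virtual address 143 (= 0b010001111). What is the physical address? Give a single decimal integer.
vaddr = 143 = 0b010001111
Split: l1_idx=2, l2_idx=1, offset=7
L1[2] = 1
L2[1][1] = 71
paddr = 71 * 8 + 7 = 575

Answer: 575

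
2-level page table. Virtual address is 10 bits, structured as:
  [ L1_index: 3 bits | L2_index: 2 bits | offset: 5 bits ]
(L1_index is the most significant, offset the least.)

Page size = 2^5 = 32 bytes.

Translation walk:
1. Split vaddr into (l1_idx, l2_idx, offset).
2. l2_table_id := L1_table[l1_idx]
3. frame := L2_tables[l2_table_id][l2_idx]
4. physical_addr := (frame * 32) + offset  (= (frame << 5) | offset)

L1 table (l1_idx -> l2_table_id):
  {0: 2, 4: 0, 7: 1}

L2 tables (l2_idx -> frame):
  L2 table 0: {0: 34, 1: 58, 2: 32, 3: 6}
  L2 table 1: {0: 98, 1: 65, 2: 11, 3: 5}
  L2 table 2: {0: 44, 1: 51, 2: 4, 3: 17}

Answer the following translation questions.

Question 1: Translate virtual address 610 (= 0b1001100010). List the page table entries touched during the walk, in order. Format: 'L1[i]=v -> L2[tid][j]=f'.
Answer: L1[4]=0 -> L2[0][3]=6

Derivation:
vaddr = 610 = 0b1001100010
Split: l1_idx=4, l2_idx=3, offset=2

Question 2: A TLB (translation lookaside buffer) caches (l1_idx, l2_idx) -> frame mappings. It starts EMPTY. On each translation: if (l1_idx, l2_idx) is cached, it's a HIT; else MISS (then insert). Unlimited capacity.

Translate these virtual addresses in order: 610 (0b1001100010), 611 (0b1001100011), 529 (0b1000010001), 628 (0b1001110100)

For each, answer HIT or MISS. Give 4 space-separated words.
vaddr=610: (4,3) not in TLB -> MISS, insert
vaddr=611: (4,3) in TLB -> HIT
vaddr=529: (4,0) not in TLB -> MISS, insert
vaddr=628: (4,3) in TLB -> HIT

Answer: MISS HIT MISS HIT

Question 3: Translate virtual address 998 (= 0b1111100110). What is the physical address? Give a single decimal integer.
vaddr = 998 = 0b1111100110
Split: l1_idx=7, l2_idx=3, offset=6
L1[7] = 1
L2[1][3] = 5
paddr = 5 * 32 + 6 = 166

Answer: 166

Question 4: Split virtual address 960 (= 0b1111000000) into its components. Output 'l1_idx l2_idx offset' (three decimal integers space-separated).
vaddr = 960 = 0b1111000000
  top 3 bits -> l1_idx = 7
  next 2 bits -> l2_idx = 2
  bottom 5 bits -> offset = 0

Answer: 7 2 0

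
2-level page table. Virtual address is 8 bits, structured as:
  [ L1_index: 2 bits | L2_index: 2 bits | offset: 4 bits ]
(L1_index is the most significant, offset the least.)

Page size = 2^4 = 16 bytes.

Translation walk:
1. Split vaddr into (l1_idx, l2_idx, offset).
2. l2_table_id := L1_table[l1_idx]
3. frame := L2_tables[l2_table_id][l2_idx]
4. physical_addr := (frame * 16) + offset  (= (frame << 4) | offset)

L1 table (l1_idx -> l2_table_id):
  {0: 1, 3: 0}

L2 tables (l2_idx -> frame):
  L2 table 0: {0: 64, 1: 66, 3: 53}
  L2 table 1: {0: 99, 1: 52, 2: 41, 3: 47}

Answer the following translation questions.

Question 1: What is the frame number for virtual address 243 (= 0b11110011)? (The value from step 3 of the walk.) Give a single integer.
Answer: 53

Derivation:
vaddr = 243: l1_idx=3, l2_idx=3
L1[3] = 0; L2[0][3] = 53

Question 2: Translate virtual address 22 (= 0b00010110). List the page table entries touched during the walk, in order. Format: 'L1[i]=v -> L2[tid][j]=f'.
Answer: L1[0]=1 -> L2[1][1]=52

Derivation:
vaddr = 22 = 0b00010110
Split: l1_idx=0, l2_idx=1, offset=6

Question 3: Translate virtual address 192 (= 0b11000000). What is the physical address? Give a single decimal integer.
vaddr = 192 = 0b11000000
Split: l1_idx=3, l2_idx=0, offset=0
L1[3] = 0
L2[0][0] = 64
paddr = 64 * 16 + 0 = 1024

Answer: 1024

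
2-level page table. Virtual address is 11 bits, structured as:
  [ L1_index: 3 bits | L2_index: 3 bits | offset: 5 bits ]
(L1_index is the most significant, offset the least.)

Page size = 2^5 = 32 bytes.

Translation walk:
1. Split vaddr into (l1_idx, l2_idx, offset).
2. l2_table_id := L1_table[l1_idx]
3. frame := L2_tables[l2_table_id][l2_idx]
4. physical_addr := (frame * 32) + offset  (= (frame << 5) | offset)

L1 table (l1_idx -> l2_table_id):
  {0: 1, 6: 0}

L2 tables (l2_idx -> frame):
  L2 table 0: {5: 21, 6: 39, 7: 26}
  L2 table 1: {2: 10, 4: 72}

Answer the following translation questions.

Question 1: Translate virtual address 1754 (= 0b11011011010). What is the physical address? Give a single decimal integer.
Answer: 1274

Derivation:
vaddr = 1754 = 0b11011011010
Split: l1_idx=6, l2_idx=6, offset=26
L1[6] = 0
L2[0][6] = 39
paddr = 39 * 32 + 26 = 1274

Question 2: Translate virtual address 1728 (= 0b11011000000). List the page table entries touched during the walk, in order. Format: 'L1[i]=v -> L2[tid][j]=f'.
Answer: L1[6]=0 -> L2[0][6]=39

Derivation:
vaddr = 1728 = 0b11011000000
Split: l1_idx=6, l2_idx=6, offset=0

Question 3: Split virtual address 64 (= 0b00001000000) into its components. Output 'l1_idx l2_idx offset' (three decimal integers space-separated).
Answer: 0 2 0

Derivation:
vaddr = 64 = 0b00001000000
  top 3 bits -> l1_idx = 0
  next 3 bits -> l2_idx = 2
  bottom 5 bits -> offset = 0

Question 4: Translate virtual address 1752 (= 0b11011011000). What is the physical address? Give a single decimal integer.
Answer: 1272

Derivation:
vaddr = 1752 = 0b11011011000
Split: l1_idx=6, l2_idx=6, offset=24
L1[6] = 0
L2[0][6] = 39
paddr = 39 * 32 + 24 = 1272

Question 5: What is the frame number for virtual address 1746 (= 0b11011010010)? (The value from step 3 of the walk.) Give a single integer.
vaddr = 1746: l1_idx=6, l2_idx=6
L1[6] = 0; L2[0][6] = 39

Answer: 39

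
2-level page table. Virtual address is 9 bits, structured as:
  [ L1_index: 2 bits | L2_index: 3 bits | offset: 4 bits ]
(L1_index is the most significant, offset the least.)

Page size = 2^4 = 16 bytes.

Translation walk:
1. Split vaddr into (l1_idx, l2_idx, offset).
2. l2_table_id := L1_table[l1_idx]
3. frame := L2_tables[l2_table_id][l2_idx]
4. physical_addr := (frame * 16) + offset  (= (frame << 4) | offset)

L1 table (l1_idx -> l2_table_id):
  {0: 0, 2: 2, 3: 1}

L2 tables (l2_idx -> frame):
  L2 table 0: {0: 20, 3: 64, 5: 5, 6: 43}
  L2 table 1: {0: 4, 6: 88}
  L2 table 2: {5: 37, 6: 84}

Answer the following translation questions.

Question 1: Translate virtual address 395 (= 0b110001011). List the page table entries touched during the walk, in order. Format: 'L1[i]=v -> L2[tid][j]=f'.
Answer: L1[3]=1 -> L2[1][0]=4

Derivation:
vaddr = 395 = 0b110001011
Split: l1_idx=3, l2_idx=0, offset=11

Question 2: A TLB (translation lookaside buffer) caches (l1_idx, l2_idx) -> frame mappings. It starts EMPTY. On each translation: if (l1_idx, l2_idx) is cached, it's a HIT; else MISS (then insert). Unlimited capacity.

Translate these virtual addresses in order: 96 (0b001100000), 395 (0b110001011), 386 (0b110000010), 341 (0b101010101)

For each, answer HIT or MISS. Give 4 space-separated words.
Answer: MISS MISS HIT MISS

Derivation:
vaddr=96: (0,6) not in TLB -> MISS, insert
vaddr=395: (3,0) not in TLB -> MISS, insert
vaddr=386: (3,0) in TLB -> HIT
vaddr=341: (2,5) not in TLB -> MISS, insert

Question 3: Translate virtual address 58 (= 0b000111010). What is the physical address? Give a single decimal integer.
Answer: 1034

Derivation:
vaddr = 58 = 0b000111010
Split: l1_idx=0, l2_idx=3, offset=10
L1[0] = 0
L2[0][3] = 64
paddr = 64 * 16 + 10 = 1034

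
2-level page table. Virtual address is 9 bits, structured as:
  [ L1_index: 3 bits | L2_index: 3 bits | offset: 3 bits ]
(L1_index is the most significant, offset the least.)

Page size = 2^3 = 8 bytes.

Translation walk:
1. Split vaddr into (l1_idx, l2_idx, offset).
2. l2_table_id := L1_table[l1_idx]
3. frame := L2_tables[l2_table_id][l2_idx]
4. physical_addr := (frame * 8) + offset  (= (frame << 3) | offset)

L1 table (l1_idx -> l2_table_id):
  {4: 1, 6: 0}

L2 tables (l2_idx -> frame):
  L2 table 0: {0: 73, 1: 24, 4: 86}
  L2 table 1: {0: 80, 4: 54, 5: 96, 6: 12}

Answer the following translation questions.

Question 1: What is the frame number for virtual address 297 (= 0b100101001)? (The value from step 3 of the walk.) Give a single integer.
vaddr = 297: l1_idx=4, l2_idx=5
L1[4] = 1; L2[1][5] = 96

Answer: 96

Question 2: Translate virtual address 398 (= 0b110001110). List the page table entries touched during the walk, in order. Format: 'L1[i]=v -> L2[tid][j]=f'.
Answer: L1[6]=0 -> L2[0][1]=24

Derivation:
vaddr = 398 = 0b110001110
Split: l1_idx=6, l2_idx=1, offset=6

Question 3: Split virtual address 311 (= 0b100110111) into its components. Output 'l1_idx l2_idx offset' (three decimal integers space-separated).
vaddr = 311 = 0b100110111
  top 3 bits -> l1_idx = 4
  next 3 bits -> l2_idx = 6
  bottom 3 bits -> offset = 7

Answer: 4 6 7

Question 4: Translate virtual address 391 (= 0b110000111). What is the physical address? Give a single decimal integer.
vaddr = 391 = 0b110000111
Split: l1_idx=6, l2_idx=0, offset=7
L1[6] = 0
L2[0][0] = 73
paddr = 73 * 8 + 7 = 591

Answer: 591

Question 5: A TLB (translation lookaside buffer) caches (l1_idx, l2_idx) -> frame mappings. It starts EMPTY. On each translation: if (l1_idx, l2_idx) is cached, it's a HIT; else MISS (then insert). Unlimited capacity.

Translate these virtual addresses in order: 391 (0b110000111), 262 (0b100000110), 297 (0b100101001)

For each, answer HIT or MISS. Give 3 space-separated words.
Answer: MISS MISS MISS

Derivation:
vaddr=391: (6,0) not in TLB -> MISS, insert
vaddr=262: (4,0) not in TLB -> MISS, insert
vaddr=297: (4,5) not in TLB -> MISS, insert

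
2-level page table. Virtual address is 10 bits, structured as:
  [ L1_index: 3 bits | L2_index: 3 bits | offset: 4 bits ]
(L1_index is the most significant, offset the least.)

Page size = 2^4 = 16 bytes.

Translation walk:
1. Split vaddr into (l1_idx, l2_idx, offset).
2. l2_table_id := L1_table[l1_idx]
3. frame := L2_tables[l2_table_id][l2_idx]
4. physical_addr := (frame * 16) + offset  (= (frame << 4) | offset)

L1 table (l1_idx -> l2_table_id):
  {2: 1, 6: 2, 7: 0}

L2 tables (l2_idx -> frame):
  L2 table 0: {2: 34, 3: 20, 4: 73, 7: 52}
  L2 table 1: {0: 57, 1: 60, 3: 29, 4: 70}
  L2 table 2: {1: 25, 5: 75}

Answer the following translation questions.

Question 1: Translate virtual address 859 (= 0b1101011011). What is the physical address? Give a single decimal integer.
vaddr = 859 = 0b1101011011
Split: l1_idx=6, l2_idx=5, offset=11
L1[6] = 2
L2[2][5] = 75
paddr = 75 * 16 + 11 = 1211

Answer: 1211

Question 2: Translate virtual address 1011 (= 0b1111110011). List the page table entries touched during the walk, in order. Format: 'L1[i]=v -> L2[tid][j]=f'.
Answer: L1[7]=0 -> L2[0][7]=52

Derivation:
vaddr = 1011 = 0b1111110011
Split: l1_idx=7, l2_idx=7, offset=3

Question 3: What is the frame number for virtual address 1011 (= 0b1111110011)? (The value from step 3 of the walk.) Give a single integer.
Answer: 52

Derivation:
vaddr = 1011: l1_idx=7, l2_idx=7
L1[7] = 0; L2[0][7] = 52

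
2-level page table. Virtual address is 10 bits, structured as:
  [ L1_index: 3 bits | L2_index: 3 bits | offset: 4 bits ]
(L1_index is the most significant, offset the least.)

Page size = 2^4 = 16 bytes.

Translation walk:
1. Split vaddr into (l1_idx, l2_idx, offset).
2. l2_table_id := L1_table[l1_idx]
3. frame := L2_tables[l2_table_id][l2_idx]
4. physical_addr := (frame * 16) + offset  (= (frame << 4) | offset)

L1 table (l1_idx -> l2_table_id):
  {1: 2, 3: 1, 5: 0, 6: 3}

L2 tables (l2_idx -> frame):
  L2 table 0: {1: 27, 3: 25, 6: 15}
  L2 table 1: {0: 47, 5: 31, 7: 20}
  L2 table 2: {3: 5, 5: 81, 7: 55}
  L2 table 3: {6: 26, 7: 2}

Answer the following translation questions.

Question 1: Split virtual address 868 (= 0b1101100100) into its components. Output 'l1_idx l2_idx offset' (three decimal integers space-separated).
Answer: 6 6 4

Derivation:
vaddr = 868 = 0b1101100100
  top 3 bits -> l1_idx = 6
  next 3 bits -> l2_idx = 6
  bottom 4 bits -> offset = 4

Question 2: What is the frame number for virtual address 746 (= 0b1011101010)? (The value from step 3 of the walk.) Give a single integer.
vaddr = 746: l1_idx=5, l2_idx=6
L1[5] = 0; L2[0][6] = 15

Answer: 15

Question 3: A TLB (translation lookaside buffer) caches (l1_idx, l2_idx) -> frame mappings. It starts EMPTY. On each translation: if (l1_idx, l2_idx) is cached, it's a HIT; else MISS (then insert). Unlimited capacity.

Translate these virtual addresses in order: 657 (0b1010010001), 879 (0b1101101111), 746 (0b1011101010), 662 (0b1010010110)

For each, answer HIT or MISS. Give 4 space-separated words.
Answer: MISS MISS MISS HIT

Derivation:
vaddr=657: (5,1) not in TLB -> MISS, insert
vaddr=879: (6,6) not in TLB -> MISS, insert
vaddr=746: (5,6) not in TLB -> MISS, insert
vaddr=662: (5,1) in TLB -> HIT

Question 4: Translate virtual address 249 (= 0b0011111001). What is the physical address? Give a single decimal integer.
vaddr = 249 = 0b0011111001
Split: l1_idx=1, l2_idx=7, offset=9
L1[1] = 2
L2[2][7] = 55
paddr = 55 * 16 + 9 = 889

Answer: 889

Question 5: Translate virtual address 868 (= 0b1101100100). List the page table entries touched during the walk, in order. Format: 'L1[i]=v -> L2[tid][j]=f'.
vaddr = 868 = 0b1101100100
Split: l1_idx=6, l2_idx=6, offset=4

Answer: L1[6]=3 -> L2[3][6]=26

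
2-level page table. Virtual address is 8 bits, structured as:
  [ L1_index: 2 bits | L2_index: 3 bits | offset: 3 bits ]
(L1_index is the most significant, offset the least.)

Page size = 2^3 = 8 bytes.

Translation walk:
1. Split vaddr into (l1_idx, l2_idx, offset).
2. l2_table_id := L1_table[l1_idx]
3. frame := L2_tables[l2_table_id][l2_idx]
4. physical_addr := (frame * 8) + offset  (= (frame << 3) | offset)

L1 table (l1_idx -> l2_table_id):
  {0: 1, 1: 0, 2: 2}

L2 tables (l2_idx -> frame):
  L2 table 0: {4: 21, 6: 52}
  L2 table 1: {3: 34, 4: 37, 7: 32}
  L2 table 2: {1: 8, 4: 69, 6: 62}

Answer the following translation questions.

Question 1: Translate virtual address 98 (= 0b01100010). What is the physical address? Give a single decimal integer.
vaddr = 98 = 0b01100010
Split: l1_idx=1, l2_idx=4, offset=2
L1[1] = 0
L2[0][4] = 21
paddr = 21 * 8 + 2 = 170

Answer: 170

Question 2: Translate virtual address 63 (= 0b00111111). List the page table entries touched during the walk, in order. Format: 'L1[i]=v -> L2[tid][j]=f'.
Answer: L1[0]=1 -> L2[1][7]=32

Derivation:
vaddr = 63 = 0b00111111
Split: l1_idx=0, l2_idx=7, offset=7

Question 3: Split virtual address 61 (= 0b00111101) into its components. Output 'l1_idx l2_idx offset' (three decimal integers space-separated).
vaddr = 61 = 0b00111101
  top 2 bits -> l1_idx = 0
  next 3 bits -> l2_idx = 7
  bottom 3 bits -> offset = 5

Answer: 0 7 5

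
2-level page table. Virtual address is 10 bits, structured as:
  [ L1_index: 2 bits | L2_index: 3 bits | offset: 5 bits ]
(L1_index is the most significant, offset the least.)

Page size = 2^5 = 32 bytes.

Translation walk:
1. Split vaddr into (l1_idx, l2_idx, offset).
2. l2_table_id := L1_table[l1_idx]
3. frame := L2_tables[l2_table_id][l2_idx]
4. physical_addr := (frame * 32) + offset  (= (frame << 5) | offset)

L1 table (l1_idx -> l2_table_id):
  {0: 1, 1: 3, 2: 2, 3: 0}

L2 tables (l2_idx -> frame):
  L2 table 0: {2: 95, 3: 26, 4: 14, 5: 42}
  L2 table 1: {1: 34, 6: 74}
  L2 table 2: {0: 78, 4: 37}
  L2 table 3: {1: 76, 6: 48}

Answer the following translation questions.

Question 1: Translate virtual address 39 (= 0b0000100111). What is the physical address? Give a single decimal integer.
vaddr = 39 = 0b0000100111
Split: l1_idx=0, l2_idx=1, offset=7
L1[0] = 1
L2[1][1] = 34
paddr = 34 * 32 + 7 = 1095

Answer: 1095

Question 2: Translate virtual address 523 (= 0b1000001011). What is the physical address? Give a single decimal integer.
vaddr = 523 = 0b1000001011
Split: l1_idx=2, l2_idx=0, offset=11
L1[2] = 2
L2[2][0] = 78
paddr = 78 * 32 + 11 = 2507

Answer: 2507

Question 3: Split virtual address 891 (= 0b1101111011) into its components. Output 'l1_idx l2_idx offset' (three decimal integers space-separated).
vaddr = 891 = 0b1101111011
  top 2 bits -> l1_idx = 3
  next 3 bits -> l2_idx = 3
  bottom 5 bits -> offset = 27

Answer: 3 3 27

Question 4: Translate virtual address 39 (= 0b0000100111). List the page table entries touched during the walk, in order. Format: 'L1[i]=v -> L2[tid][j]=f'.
vaddr = 39 = 0b0000100111
Split: l1_idx=0, l2_idx=1, offset=7

Answer: L1[0]=1 -> L2[1][1]=34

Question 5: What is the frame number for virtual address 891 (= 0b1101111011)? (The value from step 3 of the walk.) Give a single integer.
Answer: 26

Derivation:
vaddr = 891: l1_idx=3, l2_idx=3
L1[3] = 0; L2[0][3] = 26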